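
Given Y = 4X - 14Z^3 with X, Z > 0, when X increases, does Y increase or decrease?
Y increases

Taking the partial derivative:
∂Y/∂X = 4

∂Y/∂X = 4 > 0 (assuming positive values)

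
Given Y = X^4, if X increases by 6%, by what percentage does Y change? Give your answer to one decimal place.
26.2%

For Y = X^4:
If X → X(1 + 0.06)
Then Y → Y · (1 + 0.06)^4
     ≈ Y · 1.2625

Percentage change = ((1 + 0.06)^4 − 1) × 100% ≈ 26.2%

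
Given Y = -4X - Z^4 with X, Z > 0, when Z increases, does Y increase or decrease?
Y decreases

Taking the partial derivative:
∂Y/∂Z = -4Z^3

∂Y/∂Z = -4Z^3 < 0 (assuming positive values)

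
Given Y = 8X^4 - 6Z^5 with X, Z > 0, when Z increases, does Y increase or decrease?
Y decreases

Taking the partial derivative:
∂Y/∂Z = -30Z^4

∂Y/∂Z = -30Z^4 < 0 (assuming positive values)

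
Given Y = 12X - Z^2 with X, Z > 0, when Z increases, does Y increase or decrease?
Y decreases

Taking the partial derivative:
∂Y/∂Z = -2Z

∂Y/∂Z = -2Z < 0 (assuming positive values)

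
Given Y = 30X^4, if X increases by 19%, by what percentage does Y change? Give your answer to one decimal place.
100.5%

For Y = 30X^4:
If X → X(1 + 0.19)
Then Y → Y · (1 + 0.19)^4
     ≈ Y · 2.0053

Percentage change = ((1 + 0.19)^4 − 1) × 100% ≈ 100.5%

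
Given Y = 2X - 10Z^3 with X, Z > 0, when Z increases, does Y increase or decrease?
Y decreases

Taking the partial derivative:
∂Y/∂Z = -30Z^2

∂Y/∂Z = -30Z^2 < 0 (assuming positive values)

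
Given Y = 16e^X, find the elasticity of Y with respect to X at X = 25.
Elasticity = 25

Elasticity = (dY/dX) · (X/Y)

dY/dX = 16·e^X
At X = 25: dY/dX = 16·e^25, Y = 16·e^25

Elasticity = (16·e^25) · (25 / (16·e^25)) = 25

Interpretation: for a small percentage change in X, the percentage change in Y is approximately 25.00 times as large.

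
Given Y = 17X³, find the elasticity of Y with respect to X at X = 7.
Elasticity = 3

Elasticity = (dY/dX) · (X/Y)

dY/dX = 51·X²
At X = 7: dY/dX = 2499, Y = 5831

Elasticity = 2499 · (7 / 5831) = 3

Interpretation: for a small percentage change in X, the percentage change in Y is approximately 3.00 times as large.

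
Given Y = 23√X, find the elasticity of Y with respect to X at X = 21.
Elasticity = 1/2

Elasticity = (dY/dX) · (X/Y)

dY/dX = 23/(2·√X)
At X = 21: dY/dX = 23·√21/42, Y = 23·√21

Elasticity = (23·√21/42) · (21 / (23·√21)) = 1/2

Interpretation: for a small percentage change in X, the percentage change in Y is approximately 0.50 times as large.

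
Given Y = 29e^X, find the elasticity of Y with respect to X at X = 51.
Elasticity = 51

Elasticity = (dY/dX) · (X/Y)

dY/dX = 29·e^X
At X = 51: dY/dX = 29·e^51, Y = 29·e^51

Elasticity = (29·e^51) · (51 / (29·e^51)) = 51

Interpretation: for a small percentage change in X, the percentage change in Y is approximately 51.00 times as large.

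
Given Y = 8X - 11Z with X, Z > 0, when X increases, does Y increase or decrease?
Y increases

Taking the partial derivative:
∂Y/∂X = 8

∂Y/∂X = 8 > 0 (assuming positive values)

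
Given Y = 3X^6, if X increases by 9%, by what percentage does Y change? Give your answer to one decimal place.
67.7%

For Y = 3X^6:
If X → X(1 + 0.09)
Then Y → Y · (1 + 0.09)^6
     ≈ Y · 1.6771

Percentage change = ((1 + 0.09)^6 − 1) × 100% ≈ 67.7%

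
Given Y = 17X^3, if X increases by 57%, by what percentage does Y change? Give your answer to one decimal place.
287.0%

For Y = 17X^3:
If X → X(1 + 0.57)
Then Y → Y · (1 + 0.57)^3
     ≈ Y · 3.8699

Percentage change = ((1 + 0.57)^3 − 1) × 100% ≈ 287.0%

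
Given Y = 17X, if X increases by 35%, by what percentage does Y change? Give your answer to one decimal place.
35.0%

For Y = 17X:
If X → X(1 + 0.35)
Then Y → Y · (1 + 0.35)^1
     = Y · 1.3500

Percentage change = ((1 + 0.35)^1 − 1) × 100% = 35.0%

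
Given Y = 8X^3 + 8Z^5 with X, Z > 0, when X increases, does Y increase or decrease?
Y increases

Taking the partial derivative:
∂Y/∂X = 24X^2

∂Y/∂X = 24X^2 > 0 (assuming positive values)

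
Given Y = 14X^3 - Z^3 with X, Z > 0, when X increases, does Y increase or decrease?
Y increases

Taking the partial derivative:
∂Y/∂X = 42X^2

∂Y/∂X = 42X^2 > 0 (assuming positive values)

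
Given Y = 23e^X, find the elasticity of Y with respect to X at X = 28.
Elasticity = 28

Elasticity = (dY/dX) · (X/Y)

dY/dX = 23·e^X
At X = 28: dY/dX = 23·e^28, Y = 23·e^28

Elasticity = (23·e^28) · (28 / (23·e^28)) = 28

Interpretation: for a small percentage change in X, the percentage change in Y is approximately 28.00 times as large.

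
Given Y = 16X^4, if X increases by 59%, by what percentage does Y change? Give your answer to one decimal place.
539.1%

For Y = 16X^4:
If X → X(1 + 0.59)
Then Y → Y · (1 + 0.59)^4
     ≈ Y · 6.3913

Percentage change = ((1 + 0.59)^4 − 1) × 100% ≈ 539.1%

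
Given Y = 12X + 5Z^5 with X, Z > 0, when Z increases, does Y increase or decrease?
Y increases

Taking the partial derivative:
∂Y/∂Z = 25Z^4

∂Y/∂Z = 25Z^4 > 0 (assuming positive values)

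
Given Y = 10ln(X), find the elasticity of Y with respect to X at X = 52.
Elasticity = 1/ln(52) ≈ 0.2531

Elasticity = (dY/dX) · (X/Y)

dY/dX = 10/X
At X = 52: dY/dX = 5/26, Y = 10·ln(52)

Elasticity = (5/26) · (52 / (10·ln(52))) = 1/ln(52) ≈ 0.2531

Interpretation: for a small percentage change in X, the percentage change in Y is approximately 0.25 times as large.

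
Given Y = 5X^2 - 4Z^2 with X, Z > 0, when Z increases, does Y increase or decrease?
Y decreases

Taking the partial derivative:
∂Y/∂Z = -8Z

∂Y/∂Z = -8Z < 0 (assuming positive values)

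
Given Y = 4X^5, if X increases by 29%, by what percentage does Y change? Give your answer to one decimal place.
257.2%

For Y = 4X^5:
If X → X(1 + 0.29)
Then Y → Y · (1 + 0.29)^5
     ≈ Y · 3.5723

Percentage change = ((1 + 0.29)^5 − 1) × 100% ≈ 257.2%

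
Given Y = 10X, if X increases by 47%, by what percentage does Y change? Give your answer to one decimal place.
47.0%

For Y = 10X:
If X → X(1 + 0.47)
Then Y → Y · (1 + 0.47)^1
     = Y · 1.4700

Percentage change = ((1 + 0.47)^1 − 1) × 100% = 47.0%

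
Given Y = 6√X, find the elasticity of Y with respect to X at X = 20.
Elasticity = 1/2

Elasticity = (dY/dX) · (X/Y)

dY/dX = 3/√X
At X = 20: dY/dX = 3·√5/10, Y = 12·√5

Elasticity = (3·√5/10) · (20 / (12·√5)) = 1/2

Interpretation: for a small percentage change in X, the percentage change in Y is approximately 0.50 times as large.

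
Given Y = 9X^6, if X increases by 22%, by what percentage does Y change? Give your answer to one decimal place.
229.7%

For Y = 9X^6:
If X → X(1 + 0.22)
Then Y → Y · (1 + 0.22)^6
     ≈ Y · 3.2973

Percentage change = ((1 + 0.22)^6 − 1) × 100% ≈ 229.7%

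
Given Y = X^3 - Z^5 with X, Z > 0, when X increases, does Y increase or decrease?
Y increases

Taking the partial derivative:
∂Y/∂X = 3X^2

∂Y/∂X = 3X^2 > 0 (assuming positive values)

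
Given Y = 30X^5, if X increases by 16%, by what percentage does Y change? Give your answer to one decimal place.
110.0%

For Y = 30X^5:
If X → X(1 + 0.16)
Then Y → Y · (1 + 0.16)^5
     ≈ Y · 2.1003

Percentage change = ((1 + 0.16)^5 − 1) × 100% ≈ 110.0%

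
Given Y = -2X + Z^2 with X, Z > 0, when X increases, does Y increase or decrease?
Y decreases

Taking the partial derivative:
∂Y/∂X = -2

∂Y/∂X = -2 < 0 (assuming positive values)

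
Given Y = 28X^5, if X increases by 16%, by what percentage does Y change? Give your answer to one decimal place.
110.0%

For Y = 28X^5:
If X → X(1 + 0.16)
Then Y → Y · (1 + 0.16)^5
     ≈ Y · 2.1003

Percentage change = ((1 + 0.16)^5 − 1) × 100% ≈ 110.0%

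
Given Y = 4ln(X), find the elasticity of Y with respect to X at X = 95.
Elasticity = 1/ln(95) ≈ 0.2196

Elasticity = (dY/dX) · (X/Y)

dY/dX = 4/X
At X = 95: dY/dX = 4/95, Y = 4·ln(95)

Elasticity = (4/95) · (95 / (4·ln(95))) = 1/ln(95) ≈ 0.2196

Interpretation: for a small percentage change in X, the percentage change in Y is approximately 0.22 times as large.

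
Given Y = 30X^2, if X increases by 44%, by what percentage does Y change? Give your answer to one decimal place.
107.4%

For Y = 30X^2:
If X → X(1 + 0.44)
Then Y → Y · (1 + 0.44)^2
     = Y · 2.0736

Percentage change = ((1 + 0.44)^2 − 1) × 100% ≈ 107.4%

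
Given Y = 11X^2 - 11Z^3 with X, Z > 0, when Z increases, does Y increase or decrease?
Y decreases

Taking the partial derivative:
∂Y/∂Z = -33Z^2

∂Y/∂Z = -33Z^2 < 0 (assuming positive values)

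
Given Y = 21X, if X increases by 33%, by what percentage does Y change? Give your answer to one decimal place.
33.0%

For Y = 21X:
If X → X(1 + 0.33)
Then Y → Y · (1 + 0.33)^1
     = Y · 1.3300

Percentage change = ((1 + 0.33)^1 − 1) × 100% = 33.0%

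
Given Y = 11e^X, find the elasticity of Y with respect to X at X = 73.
Elasticity = 73

Elasticity = (dY/dX) · (X/Y)

dY/dX = 11·e^X
At X = 73: dY/dX = 11·e^73, Y = 11·e^73

Elasticity = (11·e^73) · (73 / (11·e^73)) = 73

Interpretation: for a small percentage change in X, the percentage change in Y is approximately 73.00 times as large.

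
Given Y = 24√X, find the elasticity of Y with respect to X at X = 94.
Elasticity = 1/2

Elasticity = (dY/dX) · (X/Y)

dY/dX = 12/√X
At X = 94: dY/dX = 6·√94/47, Y = 24·√94

Elasticity = (6·√94/47) · (94 / (24·√94)) = 1/2

Interpretation: for a small percentage change in X, the percentage change in Y is approximately 0.50 times as large.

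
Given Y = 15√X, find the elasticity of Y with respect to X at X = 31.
Elasticity = 1/2

Elasticity = (dY/dX) · (X/Y)

dY/dX = 15/(2·√X)
At X = 31: dY/dX = 15·√31/62, Y = 15·√31

Elasticity = (15·√31/62) · (31 / (15·√31)) = 1/2

Interpretation: for a small percentage change in X, the percentage change in Y is approximately 0.50 times as large.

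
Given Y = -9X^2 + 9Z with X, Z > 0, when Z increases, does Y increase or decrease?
Y increases

Taking the partial derivative:
∂Y/∂Z = 9

∂Y/∂Z = 9 > 0 (assuming positive values)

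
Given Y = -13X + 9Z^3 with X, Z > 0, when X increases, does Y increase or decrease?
Y decreases

Taking the partial derivative:
∂Y/∂X = -13

∂Y/∂X = -13 < 0 (assuming positive values)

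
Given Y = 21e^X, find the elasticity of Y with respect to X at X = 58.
Elasticity = 58

Elasticity = (dY/dX) · (X/Y)

dY/dX = 21·e^X
At X = 58: dY/dX = 21·e^58, Y = 21·e^58

Elasticity = (21·e^58) · (58 / (21·e^58)) = 58

Interpretation: for a small percentage change in X, the percentage change in Y is approximately 58.00 times as large.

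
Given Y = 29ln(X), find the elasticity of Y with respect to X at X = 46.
Elasticity = 1/ln(46) ≈ 0.2612

Elasticity = (dY/dX) · (X/Y)

dY/dX = 29/X
At X = 46: dY/dX = 29/46, Y = 29·ln(46)

Elasticity = (29/46) · (46 / (29·ln(46))) = 1/ln(46) ≈ 0.2612

Interpretation: for a small percentage change in X, the percentage change in Y is approximately 0.26 times as large.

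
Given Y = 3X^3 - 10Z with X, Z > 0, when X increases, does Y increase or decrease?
Y increases

Taking the partial derivative:
∂Y/∂X = 9X^2

∂Y/∂X = 9X^2 > 0 (assuming positive values)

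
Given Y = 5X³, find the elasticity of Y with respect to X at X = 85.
Elasticity = 3

Elasticity = (dY/dX) · (X/Y)

dY/dX = 15·X²
At X = 85: dY/dX = 108375, Y = 3070625

Elasticity = 108375 · (85 / 3070625) = 3

Interpretation: for a small percentage change in X, the percentage change in Y is approximately 3.00 times as large.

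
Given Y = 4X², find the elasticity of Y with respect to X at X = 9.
Elasticity = 2

Elasticity = (dY/dX) · (X/Y)

dY/dX = 8·X
At X = 9: dY/dX = 72, Y = 324

Elasticity = 72 · (9 / 324) = 2

Interpretation: for a small percentage change in X, the percentage change in Y is approximately 2.00 times as large.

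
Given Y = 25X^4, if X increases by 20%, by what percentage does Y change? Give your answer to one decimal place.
107.4%

For Y = 25X^4:
If X → X(1 + 0.2)
Then Y → Y · (1 + 0.2)^4
     = Y · 2.0736

Percentage change = ((1 + 0.2)^4 − 1) × 100% ≈ 107.4%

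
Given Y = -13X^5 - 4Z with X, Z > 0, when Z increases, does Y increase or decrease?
Y decreases

Taking the partial derivative:
∂Y/∂Z = -4

∂Y/∂Z = -4 < 0 (assuming positive values)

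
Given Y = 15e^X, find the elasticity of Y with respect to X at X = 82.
Elasticity = 82

Elasticity = (dY/dX) · (X/Y)

dY/dX = 15·e^X
At X = 82: dY/dX = 15·e^82, Y = 15·e^82

Elasticity = (15·e^82) · (82 / (15·e^82)) = 82

Interpretation: for a small percentage change in X, the percentage change in Y is approximately 82.00 times as large.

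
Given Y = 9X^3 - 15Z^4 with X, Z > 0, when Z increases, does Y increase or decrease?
Y decreases

Taking the partial derivative:
∂Y/∂Z = -60Z^3

∂Y/∂Z = -60Z^3 < 0 (assuming positive values)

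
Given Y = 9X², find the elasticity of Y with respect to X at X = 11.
Elasticity = 2

Elasticity = (dY/dX) · (X/Y)

dY/dX = 18·X
At X = 11: dY/dX = 198, Y = 1089

Elasticity = 198 · (11 / 1089) = 2

Interpretation: for a small percentage change in X, the percentage change in Y is approximately 2.00 times as large.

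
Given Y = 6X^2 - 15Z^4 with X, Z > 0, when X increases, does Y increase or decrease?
Y increases

Taking the partial derivative:
∂Y/∂X = 12X

∂Y/∂X = 12X > 0 (assuming positive values)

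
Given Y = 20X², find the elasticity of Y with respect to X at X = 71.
Elasticity = 2

Elasticity = (dY/dX) · (X/Y)

dY/dX = 40·X
At X = 71: dY/dX = 2840, Y = 100820

Elasticity = 2840 · (71 / 100820) = 2

Interpretation: for a small percentage change in X, the percentage change in Y is approximately 2.00 times as large.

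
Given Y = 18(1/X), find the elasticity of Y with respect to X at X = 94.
Elasticity = -1

Elasticity = (dY/dX) · (X/Y)

dY/dX = -18/X²
At X = 94: dY/dX = -9/4418, Y = 9/47

Elasticity = (-9/4418) · (94 / (9/47)) = -1

Interpretation: for a small percentage change in X, the percentage change in Y is approximately -1.00 times as large.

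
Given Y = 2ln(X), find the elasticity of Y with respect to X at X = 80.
Elasticity = 1/ln(80) ≈ 0.2282

Elasticity = (dY/dX) · (X/Y)

dY/dX = 2/X
At X = 80: dY/dX = 1/40, Y = 2·ln(80)

Elasticity = (1/40) · (80 / (2·ln(80))) = 1/ln(80) ≈ 0.2282

Interpretation: for a small percentage change in X, the percentage change in Y is approximately 0.23 times as large.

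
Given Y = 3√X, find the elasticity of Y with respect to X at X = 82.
Elasticity = 1/2

Elasticity = (dY/dX) · (X/Y)

dY/dX = 3/(2·√X)
At X = 82: dY/dX = 3·√82/164, Y = 3·√82

Elasticity = (3·√82/164) · (82 / (3·√82)) = 1/2

Interpretation: for a small percentage change in X, the percentage change in Y is approximately 0.50 times as large.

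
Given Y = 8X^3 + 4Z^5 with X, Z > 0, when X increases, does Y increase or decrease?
Y increases

Taking the partial derivative:
∂Y/∂X = 24X^2

∂Y/∂X = 24X^2 > 0 (assuming positive values)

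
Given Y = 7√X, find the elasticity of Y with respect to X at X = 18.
Elasticity = 1/2

Elasticity = (dY/dX) · (X/Y)

dY/dX = 7/(2·√X)
At X = 18: dY/dX = 7·√2/12, Y = 21·√2

Elasticity = (7·√2/12) · (18 / (21·√2)) = 1/2

Interpretation: for a small percentage change in X, the percentage change in Y is approximately 0.50 times as large.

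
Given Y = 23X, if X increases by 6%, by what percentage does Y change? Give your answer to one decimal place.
6.0%

For Y = 23X:
If X → X(1 + 0.06)
Then Y → Y · (1 + 0.06)^1
     = Y · 1.0600

Percentage change = ((1 + 0.06)^1 − 1) × 100% = 6.0%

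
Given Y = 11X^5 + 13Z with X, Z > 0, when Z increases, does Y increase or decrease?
Y increases

Taking the partial derivative:
∂Y/∂Z = 13

∂Y/∂Z = 13 > 0 (assuming positive values)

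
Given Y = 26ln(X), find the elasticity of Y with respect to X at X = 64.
Elasticity = 1/ln(64) ≈ 0.2404

Elasticity = (dY/dX) · (X/Y)

dY/dX = 26/X
At X = 64: dY/dX = 13/32, Y = 26·ln(64)

Elasticity = (13/32) · (64 / (26·ln(64))) = 1/ln(64) ≈ 0.2404

Interpretation: for a small percentage change in X, the percentage change in Y is approximately 0.24 times as large.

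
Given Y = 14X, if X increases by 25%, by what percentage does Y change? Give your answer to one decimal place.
25.0%

For Y = 14X:
If X → X(1 + 0.25)
Then Y → Y · (1 + 0.25)^1
     = Y · 1.2500

Percentage change = ((1 + 0.25)^1 − 1) × 100% = 25.0%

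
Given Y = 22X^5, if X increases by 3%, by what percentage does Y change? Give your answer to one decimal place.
15.9%

For Y = 22X^5:
If X → X(1 + 0.03)
Then Y → Y · (1 + 0.03)^5
     ≈ Y · 1.1593

Percentage change = ((1 + 0.03)^5 − 1) × 100% ≈ 15.9%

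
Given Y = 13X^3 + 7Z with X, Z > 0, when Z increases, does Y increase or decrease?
Y increases

Taking the partial derivative:
∂Y/∂Z = 7

∂Y/∂Z = 7 > 0 (assuming positive values)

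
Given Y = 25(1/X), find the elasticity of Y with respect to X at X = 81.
Elasticity = -1

Elasticity = (dY/dX) · (X/Y)

dY/dX = -25/X²
At X = 81: dY/dX = -25/6561, Y = 25/81

Elasticity = (-25/6561) · (81 / (25/81)) = -1

Interpretation: for a small percentage change in X, the percentage change in Y is approximately -1.00 times as large.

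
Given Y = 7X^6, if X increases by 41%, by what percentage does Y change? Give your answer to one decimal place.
685.8%

For Y = 7X^6:
If X → X(1 + 0.41)
Then Y → Y · (1 + 0.41)^6
     ≈ Y · 7.8580

Percentage change = ((1 + 0.41)^6 − 1) × 100% ≈ 685.8%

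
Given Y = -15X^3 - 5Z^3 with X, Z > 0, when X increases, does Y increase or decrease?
Y decreases

Taking the partial derivative:
∂Y/∂X = -45X^2

∂Y/∂X = -45X^2 < 0 (assuming positive values)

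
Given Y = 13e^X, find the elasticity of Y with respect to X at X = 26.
Elasticity = 26

Elasticity = (dY/dX) · (X/Y)

dY/dX = 13·e^X
At X = 26: dY/dX = 13·e^26, Y = 13·e^26

Elasticity = (13·e^26) · (26 / (13·e^26)) = 26

Interpretation: for a small percentage change in X, the percentage change in Y is approximately 26.00 times as large.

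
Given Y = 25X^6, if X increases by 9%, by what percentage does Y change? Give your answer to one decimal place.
67.7%

For Y = 25X^6:
If X → X(1 + 0.09)
Then Y → Y · (1 + 0.09)^6
     ≈ Y · 1.6771

Percentage change = ((1 + 0.09)^6 − 1) × 100% ≈ 67.7%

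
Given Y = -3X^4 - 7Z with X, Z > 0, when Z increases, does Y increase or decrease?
Y decreases

Taking the partial derivative:
∂Y/∂Z = -7

∂Y/∂Z = -7 < 0 (assuming positive values)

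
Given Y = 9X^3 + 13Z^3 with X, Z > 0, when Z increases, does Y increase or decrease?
Y increases

Taking the partial derivative:
∂Y/∂Z = 39Z^2

∂Y/∂Z = 39Z^2 > 0 (assuming positive values)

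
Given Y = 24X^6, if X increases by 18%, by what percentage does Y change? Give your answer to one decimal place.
170.0%

For Y = 24X^6:
If X → X(1 + 0.18)
Then Y → Y · (1 + 0.18)^6
     ≈ Y · 2.6996

Percentage change = ((1 + 0.18)^6 − 1) × 100% ≈ 170.0%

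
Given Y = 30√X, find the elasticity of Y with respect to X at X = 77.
Elasticity = 1/2

Elasticity = (dY/dX) · (X/Y)

dY/dX = 15/√X
At X = 77: dY/dX = 15·√77/77, Y = 30·√77

Elasticity = (15·√77/77) · (77 / (30·√77)) = 1/2

Interpretation: for a small percentage change in X, the percentage change in Y is approximately 0.50 times as large.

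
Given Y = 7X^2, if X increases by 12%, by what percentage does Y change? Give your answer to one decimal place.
25.4%

For Y = 7X^2:
If X → X(1 + 0.12)
Then Y → Y · (1 + 0.12)^2
     = Y · 1.2544

Percentage change = ((1 + 0.12)^2 − 1) × 100% ≈ 25.4%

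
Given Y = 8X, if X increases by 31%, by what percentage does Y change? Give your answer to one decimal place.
31.0%

For Y = 8X:
If X → X(1 + 0.31)
Then Y → Y · (1 + 0.31)^1
     = Y · 1.3100

Percentage change = ((1 + 0.31)^1 − 1) × 100% = 31.0%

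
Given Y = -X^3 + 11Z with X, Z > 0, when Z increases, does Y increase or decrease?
Y increases

Taking the partial derivative:
∂Y/∂Z = 11

∂Y/∂Z = 11 > 0 (assuming positive values)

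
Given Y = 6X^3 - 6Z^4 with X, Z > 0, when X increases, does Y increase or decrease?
Y increases

Taking the partial derivative:
∂Y/∂X = 18X^2

∂Y/∂X = 18X^2 > 0 (assuming positive values)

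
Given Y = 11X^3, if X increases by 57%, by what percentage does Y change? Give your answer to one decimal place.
287.0%

For Y = 11X^3:
If X → X(1 + 0.57)
Then Y → Y · (1 + 0.57)^3
     ≈ Y · 3.8699

Percentage change = ((1 + 0.57)^3 − 1) × 100% ≈ 287.0%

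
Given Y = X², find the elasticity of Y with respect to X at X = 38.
Elasticity = 2

Elasticity = (dY/dX) · (X/Y)

dY/dX = 2·X
At X = 38: dY/dX = 76, Y = 1444

Elasticity = 76 · (38 / 1444) = 2

Interpretation: for a small percentage change in X, the percentage change in Y is approximately 2.00 times as large.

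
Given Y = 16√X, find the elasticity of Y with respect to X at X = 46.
Elasticity = 1/2

Elasticity = (dY/dX) · (X/Y)

dY/dX = 8/√X
At X = 46: dY/dX = 4·√46/23, Y = 16·√46

Elasticity = (4·√46/23) · (46 / (16·√46)) = 1/2

Interpretation: for a small percentage change in X, the percentage change in Y is approximately 0.50 times as large.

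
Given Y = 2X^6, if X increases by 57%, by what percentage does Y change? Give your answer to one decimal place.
1397.6%

For Y = 2X^6:
If X → X(1 + 0.57)
Then Y → Y · (1 + 0.57)^6
     ≈ Y · 14.9761

Percentage change = ((1 + 0.57)^6 − 1) × 100% ≈ 1397.6%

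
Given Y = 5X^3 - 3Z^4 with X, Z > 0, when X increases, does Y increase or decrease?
Y increases

Taking the partial derivative:
∂Y/∂X = 15X^2

∂Y/∂X = 15X^2 > 0 (assuming positive values)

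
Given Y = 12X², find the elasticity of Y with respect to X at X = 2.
Elasticity = 2

Elasticity = (dY/dX) · (X/Y)

dY/dX = 24·X
At X = 2: dY/dX = 48, Y = 48

Elasticity = 48 · (2 / 48) = 2

Interpretation: for a small percentage change in X, the percentage change in Y is approximately 2.00 times as large.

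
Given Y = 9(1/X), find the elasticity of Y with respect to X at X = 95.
Elasticity = -1

Elasticity = (dY/dX) · (X/Y)

dY/dX = -9/X²
At X = 95: dY/dX = -9/9025, Y = 9/95

Elasticity = (-9/9025) · (95 / (9/95)) = -1

Interpretation: for a small percentage change in X, the percentage change in Y is approximately -1.00 times as large.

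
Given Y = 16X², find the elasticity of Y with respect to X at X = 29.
Elasticity = 2

Elasticity = (dY/dX) · (X/Y)

dY/dX = 32·X
At X = 29: dY/dX = 928, Y = 13456

Elasticity = 928 · (29 / 13456) = 2

Interpretation: for a small percentage change in X, the percentage change in Y is approximately 2.00 times as large.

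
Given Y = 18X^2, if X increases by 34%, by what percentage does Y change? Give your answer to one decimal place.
79.6%

For Y = 18X^2:
If X → X(1 + 0.34)
Then Y → Y · (1 + 0.34)^2
     = Y · 1.7956

Percentage change = ((1 + 0.34)^2 − 1) × 100% ≈ 79.6%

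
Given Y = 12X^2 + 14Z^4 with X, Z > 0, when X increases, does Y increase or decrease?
Y increases

Taking the partial derivative:
∂Y/∂X = 24X

∂Y/∂X = 24X > 0 (assuming positive values)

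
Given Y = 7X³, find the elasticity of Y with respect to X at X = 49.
Elasticity = 3

Elasticity = (dY/dX) · (X/Y)

dY/dX = 21·X²
At X = 49: dY/dX = 50421, Y = 823543

Elasticity = 50421 · (49 / 823543) = 3

Interpretation: for a small percentage change in X, the percentage change in Y is approximately 3.00 times as large.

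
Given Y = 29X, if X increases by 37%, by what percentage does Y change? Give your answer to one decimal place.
37.0%

For Y = 29X:
If X → X(1 + 0.37)
Then Y → Y · (1 + 0.37)^1
     = Y · 1.3700

Percentage change = ((1 + 0.37)^1 − 1) × 100% = 37.0%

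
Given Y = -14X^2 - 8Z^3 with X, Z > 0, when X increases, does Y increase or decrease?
Y decreases

Taking the partial derivative:
∂Y/∂X = -28X

∂Y/∂X = -28X < 0 (assuming positive values)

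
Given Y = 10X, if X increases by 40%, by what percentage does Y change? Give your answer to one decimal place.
40.0%

For Y = 10X:
If X → X(1 + 0.4)
Then Y → Y · (1 + 0.4)^1
     = Y · 1.4000

Percentage change = ((1 + 0.4)^1 − 1) × 100% = 40.0%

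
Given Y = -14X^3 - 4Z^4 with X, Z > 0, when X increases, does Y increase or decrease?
Y decreases

Taking the partial derivative:
∂Y/∂X = -42X^2

∂Y/∂X = -42X^2 < 0 (assuming positive values)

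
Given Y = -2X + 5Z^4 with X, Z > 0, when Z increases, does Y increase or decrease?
Y increases

Taking the partial derivative:
∂Y/∂Z = 20Z^3

∂Y/∂Z = 20Z^3 > 0 (assuming positive values)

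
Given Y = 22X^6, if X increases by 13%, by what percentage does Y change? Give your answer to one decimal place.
108.2%

For Y = 22X^6:
If X → X(1 + 0.13)
Then Y → Y · (1 + 0.13)^6
     ≈ Y · 2.0820

Percentage change = ((1 + 0.13)^6 − 1) × 100% ≈ 108.2%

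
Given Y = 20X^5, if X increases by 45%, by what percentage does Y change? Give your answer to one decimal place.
541.0%

For Y = 20X^5:
If X → X(1 + 0.45)
Then Y → Y · (1 + 0.45)^5
     ≈ Y · 6.4097

Percentage change = ((1 + 0.45)^5 − 1) × 100% ≈ 541.0%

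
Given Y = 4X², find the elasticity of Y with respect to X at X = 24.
Elasticity = 2

Elasticity = (dY/dX) · (X/Y)

dY/dX = 8·X
At X = 24: dY/dX = 192, Y = 2304

Elasticity = 192 · (24 / 2304) = 2

Interpretation: for a small percentage change in X, the percentage change in Y is approximately 2.00 times as large.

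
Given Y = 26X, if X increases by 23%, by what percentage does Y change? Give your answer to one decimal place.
23.0%

For Y = 26X:
If X → X(1 + 0.23)
Then Y → Y · (1 + 0.23)^1
     = Y · 1.2300

Percentage change = ((1 + 0.23)^1 − 1) × 100% = 23.0%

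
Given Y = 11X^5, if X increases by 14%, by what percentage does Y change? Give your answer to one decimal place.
92.5%

For Y = 11X^5:
If X → X(1 + 0.14)
Then Y → Y · (1 + 0.14)^5
     ≈ Y · 1.9254

Percentage change = ((1 + 0.14)^5 − 1) × 100% ≈ 92.5%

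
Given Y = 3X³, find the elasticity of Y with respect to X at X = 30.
Elasticity = 3

Elasticity = (dY/dX) · (X/Y)

dY/dX = 9·X²
At X = 30: dY/dX = 8100, Y = 81000

Elasticity = 8100 · (30 / 81000) = 3

Interpretation: for a small percentage change in X, the percentage change in Y is approximately 3.00 times as large.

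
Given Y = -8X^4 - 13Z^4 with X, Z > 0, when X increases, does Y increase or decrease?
Y decreases

Taking the partial derivative:
∂Y/∂X = -32X^3

∂Y/∂X = -32X^3 < 0 (assuming positive values)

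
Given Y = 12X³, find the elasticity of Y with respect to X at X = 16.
Elasticity = 3

Elasticity = (dY/dX) · (X/Y)

dY/dX = 36·X²
At X = 16: dY/dX = 9216, Y = 49152

Elasticity = 9216 · (16 / 49152) = 3

Interpretation: for a small percentage change in X, the percentage change in Y is approximately 3.00 times as large.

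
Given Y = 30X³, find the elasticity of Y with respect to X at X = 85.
Elasticity = 3

Elasticity = (dY/dX) · (X/Y)

dY/dX = 90·X²
At X = 85: dY/dX = 650250, Y = 18423750

Elasticity = 650250 · (85 / 18423750) = 3

Interpretation: for a small percentage change in X, the percentage change in Y is approximately 3.00 times as large.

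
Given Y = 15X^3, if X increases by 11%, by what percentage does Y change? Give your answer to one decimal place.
36.8%

For Y = 15X^3:
If X → X(1 + 0.11)
Then Y → Y · (1 + 0.11)^3
     ≈ Y · 1.3676

Percentage change = ((1 + 0.11)^3 − 1) × 100% ≈ 36.8%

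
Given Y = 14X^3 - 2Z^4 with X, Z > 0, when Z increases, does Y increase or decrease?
Y decreases

Taking the partial derivative:
∂Y/∂Z = -8Z^3

∂Y/∂Z = -8Z^3 < 0 (assuming positive values)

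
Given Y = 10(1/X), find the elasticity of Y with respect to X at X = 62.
Elasticity = -1

Elasticity = (dY/dX) · (X/Y)

dY/dX = -10/X²
At X = 62: dY/dX = -5/1922, Y = 5/31

Elasticity = (-5/1922) · (62 / (5/31)) = -1

Interpretation: for a small percentage change in X, the percentage change in Y is approximately -1.00 times as large.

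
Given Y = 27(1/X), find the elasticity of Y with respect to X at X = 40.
Elasticity = -1

Elasticity = (dY/dX) · (X/Y)

dY/dX = -27/X²
At X = 40: dY/dX = -27/1600, Y = 27/40

Elasticity = (-27/1600) · (40 / (27/40)) = -1

Interpretation: for a small percentage change in X, the percentage change in Y is approximately -1.00 times as large.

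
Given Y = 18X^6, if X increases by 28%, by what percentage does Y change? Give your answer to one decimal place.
339.8%

For Y = 18X^6:
If X → X(1 + 0.28)
Then Y → Y · (1 + 0.28)^6
     ≈ Y · 4.3980

Percentage change = ((1 + 0.28)^6 − 1) × 100% ≈ 339.8%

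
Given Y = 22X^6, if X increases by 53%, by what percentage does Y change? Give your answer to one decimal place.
1182.8%

For Y = 22X^6:
If X → X(1 + 0.53)
Then Y → Y · (1 + 0.53)^6
     ≈ Y · 12.8277

Percentage change = ((1 + 0.53)^6 − 1) × 100% ≈ 1182.8%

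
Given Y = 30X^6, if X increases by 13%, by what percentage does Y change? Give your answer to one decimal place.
108.2%

For Y = 30X^6:
If X → X(1 + 0.13)
Then Y → Y · (1 + 0.13)^6
     ≈ Y · 2.0820

Percentage change = ((1 + 0.13)^6 − 1) × 100% ≈ 108.2%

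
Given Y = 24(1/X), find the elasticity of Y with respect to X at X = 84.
Elasticity = -1

Elasticity = (dY/dX) · (X/Y)

dY/dX = -24/X²
At X = 84: dY/dX = -1/294, Y = 2/7

Elasticity = (-1/294) · (84 / (2/7)) = -1

Interpretation: for a small percentage change in X, the percentage change in Y is approximately -1.00 times as large.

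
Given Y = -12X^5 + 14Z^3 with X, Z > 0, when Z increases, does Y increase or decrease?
Y increases

Taking the partial derivative:
∂Y/∂Z = 42Z^2

∂Y/∂Z = 42Z^2 > 0 (assuming positive values)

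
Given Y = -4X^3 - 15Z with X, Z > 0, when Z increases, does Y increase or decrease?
Y decreases

Taking the partial derivative:
∂Y/∂Z = -15

∂Y/∂Z = -15 < 0 (assuming positive values)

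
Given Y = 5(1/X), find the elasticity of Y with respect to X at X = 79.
Elasticity = -1

Elasticity = (dY/dX) · (X/Y)

dY/dX = -5/X²
At X = 79: dY/dX = -5/6241, Y = 5/79

Elasticity = (-5/6241) · (79 / (5/79)) = -1

Interpretation: for a small percentage change in X, the percentage change in Y is approximately -1.00 times as large.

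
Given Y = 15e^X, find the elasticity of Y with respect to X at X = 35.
Elasticity = 35

Elasticity = (dY/dX) · (X/Y)

dY/dX = 15·e^X
At X = 35: dY/dX = 15·e^35, Y = 15·e^35

Elasticity = (15·e^35) · (35 / (15·e^35)) = 35

Interpretation: for a small percentage change in X, the percentage change in Y is approximately 35.00 times as large.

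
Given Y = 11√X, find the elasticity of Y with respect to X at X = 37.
Elasticity = 1/2

Elasticity = (dY/dX) · (X/Y)

dY/dX = 11/(2·√X)
At X = 37: dY/dX = 11·√37/74, Y = 11·√37

Elasticity = (11·√37/74) · (37 / (11·√37)) = 1/2

Interpretation: for a small percentage change in X, the percentage change in Y is approximately 0.50 times as large.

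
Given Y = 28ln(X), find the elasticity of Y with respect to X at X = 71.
Elasticity = 1/ln(71) ≈ 0.2346

Elasticity = (dY/dX) · (X/Y)

dY/dX = 28/X
At X = 71: dY/dX = 28/71, Y = 28·ln(71)

Elasticity = (28/71) · (71 / (28·ln(71))) = 1/ln(71) ≈ 0.2346

Interpretation: for a small percentage change in X, the percentage change in Y is approximately 0.23 times as large.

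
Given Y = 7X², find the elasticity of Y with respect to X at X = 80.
Elasticity = 2

Elasticity = (dY/dX) · (X/Y)

dY/dX = 14·X
At X = 80: dY/dX = 1120, Y = 44800

Elasticity = 1120 · (80 / 44800) = 2

Interpretation: for a small percentage change in X, the percentage change in Y is approximately 2.00 times as large.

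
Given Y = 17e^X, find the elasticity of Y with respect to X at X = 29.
Elasticity = 29

Elasticity = (dY/dX) · (X/Y)

dY/dX = 17·e^X
At X = 29: dY/dX = 17·e^29, Y = 17·e^29

Elasticity = (17·e^29) · (29 / (17·e^29)) = 29

Interpretation: for a small percentage change in X, the percentage change in Y is approximately 29.00 times as large.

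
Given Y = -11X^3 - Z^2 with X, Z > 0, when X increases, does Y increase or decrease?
Y decreases

Taking the partial derivative:
∂Y/∂X = -33X^2

∂Y/∂X = -33X^2 < 0 (assuming positive values)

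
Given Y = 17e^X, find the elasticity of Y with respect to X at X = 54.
Elasticity = 54

Elasticity = (dY/dX) · (X/Y)

dY/dX = 17·e^X
At X = 54: dY/dX = 17·e^54, Y = 17·e^54

Elasticity = (17·e^54) · (54 / (17·e^54)) = 54

Interpretation: for a small percentage change in X, the percentage change in Y is approximately 54.00 times as large.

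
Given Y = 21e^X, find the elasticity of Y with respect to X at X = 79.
Elasticity = 79

Elasticity = (dY/dX) · (X/Y)

dY/dX = 21·e^X
At X = 79: dY/dX = 21·e^79, Y = 21·e^79

Elasticity = (21·e^79) · (79 / (21·e^79)) = 79

Interpretation: for a small percentage change in X, the percentage change in Y is approximately 79.00 times as large.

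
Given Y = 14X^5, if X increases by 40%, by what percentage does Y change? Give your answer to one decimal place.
437.8%

For Y = 14X^5:
If X → X(1 + 0.4)
Then Y → Y · (1 + 0.4)^5
     ≈ Y · 5.3782

Percentage change = ((1 + 0.4)^5 − 1) × 100% ≈ 437.8%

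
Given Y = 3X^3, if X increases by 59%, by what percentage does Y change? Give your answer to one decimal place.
302.0%

For Y = 3X^3:
If X → X(1 + 0.59)
Then Y → Y · (1 + 0.59)^3
     ≈ Y · 4.0197

Percentage change = ((1 + 0.59)^3 − 1) × 100% ≈ 302.0%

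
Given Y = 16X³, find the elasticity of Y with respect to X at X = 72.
Elasticity = 3

Elasticity = (dY/dX) · (X/Y)

dY/dX = 48·X²
At X = 72: dY/dX = 248832, Y = 5971968

Elasticity = 248832 · (72 / 5971968) = 3

Interpretation: for a small percentage change in X, the percentage change in Y is approximately 3.00 times as large.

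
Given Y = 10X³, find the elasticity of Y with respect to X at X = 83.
Elasticity = 3

Elasticity = (dY/dX) · (X/Y)

dY/dX = 30·X²
At X = 83: dY/dX = 206670, Y = 5717870

Elasticity = 206670 · (83 / 5717870) = 3

Interpretation: for a small percentage change in X, the percentage change in Y is approximately 3.00 times as large.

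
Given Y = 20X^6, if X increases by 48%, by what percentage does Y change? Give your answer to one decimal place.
950.9%

For Y = 20X^6:
If X → X(1 + 0.48)
Then Y → Y · (1 + 0.48)^6
     ≈ Y · 10.5092

Percentage change = ((1 + 0.48)^6 − 1) × 100% ≈ 950.9%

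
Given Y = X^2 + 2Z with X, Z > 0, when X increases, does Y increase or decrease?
Y increases

Taking the partial derivative:
∂Y/∂X = 2X

∂Y/∂X = 2X > 0 (assuming positive values)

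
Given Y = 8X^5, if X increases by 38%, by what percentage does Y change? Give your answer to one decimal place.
400.5%

For Y = 8X^5:
If X → X(1 + 0.38)
Then Y → Y · (1 + 0.38)^5
     ≈ Y · 5.0049

Percentage change = ((1 + 0.38)^5 − 1) × 100% ≈ 400.5%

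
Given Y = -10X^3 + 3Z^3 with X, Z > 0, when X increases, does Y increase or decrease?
Y decreases

Taking the partial derivative:
∂Y/∂X = -30X^2

∂Y/∂X = -30X^2 < 0 (assuming positive values)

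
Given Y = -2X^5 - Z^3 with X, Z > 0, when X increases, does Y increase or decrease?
Y decreases

Taking the partial derivative:
∂Y/∂X = -10X^4

∂Y/∂X = -10X^4 < 0 (assuming positive values)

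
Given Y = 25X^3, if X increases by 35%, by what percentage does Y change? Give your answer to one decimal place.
146.0%

For Y = 25X^3:
If X → X(1 + 0.35)
Then Y → Y · (1 + 0.35)^3
     ≈ Y · 2.4604

Percentage change = ((1 + 0.35)^3 − 1) × 100% ≈ 146.0%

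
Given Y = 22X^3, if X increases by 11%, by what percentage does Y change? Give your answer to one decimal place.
36.8%

For Y = 22X^3:
If X → X(1 + 0.11)
Then Y → Y · (1 + 0.11)^3
     ≈ Y · 1.3676

Percentage change = ((1 + 0.11)^3 − 1) × 100% ≈ 36.8%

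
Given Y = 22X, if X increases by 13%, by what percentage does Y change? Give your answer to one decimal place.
13.0%

For Y = 22X:
If X → X(1 + 0.13)
Then Y → Y · (1 + 0.13)^1
     = Y · 1.1300

Percentage change = ((1 + 0.13)^1 − 1) × 100% = 13.0%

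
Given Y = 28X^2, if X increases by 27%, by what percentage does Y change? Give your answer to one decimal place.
61.3%

For Y = 28X^2:
If X → X(1 + 0.27)
Then Y → Y · (1 + 0.27)^2
     = Y · 1.6129

Percentage change = ((1 + 0.27)^2 − 1) × 100% ≈ 61.3%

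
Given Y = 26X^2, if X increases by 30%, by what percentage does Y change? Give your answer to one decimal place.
69.0%

For Y = 26X^2:
If X → X(1 + 0.3)
Then Y → Y · (1 + 0.3)^2
     = Y · 1.6900

Percentage change = ((1 + 0.3)^2 − 1) × 100% = 69.0%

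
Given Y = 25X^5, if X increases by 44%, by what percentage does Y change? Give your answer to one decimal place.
519.2%

For Y = 25X^5:
If X → X(1 + 0.44)
Then Y → Y · (1 + 0.44)^5
     ≈ Y · 6.1917

Percentage change = ((1 + 0.44)^5 − 1) × 100% ≈ 519.2%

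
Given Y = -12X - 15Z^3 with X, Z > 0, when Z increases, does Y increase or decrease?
Y decreases

Taking the partial derivative:
∂Y/∂Z = -45Z^2

∂Y/∂Z = -45Z^2 < 0 (assuming positive values)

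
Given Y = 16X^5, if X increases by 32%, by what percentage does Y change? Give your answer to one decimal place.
300.7%

For Y = 16X^5:
If X → X(1 + 0.32)
Then Y → Y · (1 + 0.32)^5
     ≈ Y · 4.0075

Percentage change = ((1 + 0.32)^5 − 1) × 100% ≈ 300.7%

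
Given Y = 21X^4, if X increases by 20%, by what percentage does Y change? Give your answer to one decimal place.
107.4%

For Y = 21X^4:
If X → X(1 + 0.2)
Then Y → Y · (1 + 0.2)^4
     = Y · 2.0736

Percentage change = ((1 + 0.2)^4 − 1) × 100% ≈ 107.4%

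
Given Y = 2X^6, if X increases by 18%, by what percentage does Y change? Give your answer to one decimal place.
170.0%

For Y = 2X^6:
If X → X(1 + 0.18)
Then Y → Y · (1 + 0.18)^6
     ≈ Y · 2.6996

Percentage change = ((1 + 0.18)^6 − 1) × 100% ≈ 170.0%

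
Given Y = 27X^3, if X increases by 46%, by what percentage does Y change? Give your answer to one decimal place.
211.2%

For Y = 27X^3:
If X → X(1 + 0.46)
Then Y → Y · (1 + 0.46)^3
     ≈ Y · 3.1121

Percentage change = ((1 + 0.46)^3 − 1) × 100% ≈ 211.2%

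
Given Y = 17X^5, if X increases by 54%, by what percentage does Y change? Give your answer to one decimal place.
766.2%

For Y = 17X^5:
If X → X(1 + 0.54)
Then Y → Y · (1 + 0.54)^5
     ≈ Y · 8.6617

Percentage change = ((1 + 0.54)^5 − 1) × 100% ≈ 766.2%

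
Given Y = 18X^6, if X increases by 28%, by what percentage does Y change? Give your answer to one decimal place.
339.8%

For Y = 18X^6:
If X → X(1 + 0.28)
Then Y → Y · (1 + 0.28)^6
     ≈ Y · 4.3980

Percentage change = ((1 + 0.28)^6 − 1) × 100% ≈ 339.8%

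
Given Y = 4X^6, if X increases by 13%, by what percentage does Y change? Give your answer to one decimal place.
108.2%

For Y = 4X^6:
If X → X(1 + 0.13)
Then Y → Y · (1 + 0.13)^6
     ≈ Y · 2.0820

Percentage change = ((1 + 0.13)^6 − 1) × 100% ≈ 108.2%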